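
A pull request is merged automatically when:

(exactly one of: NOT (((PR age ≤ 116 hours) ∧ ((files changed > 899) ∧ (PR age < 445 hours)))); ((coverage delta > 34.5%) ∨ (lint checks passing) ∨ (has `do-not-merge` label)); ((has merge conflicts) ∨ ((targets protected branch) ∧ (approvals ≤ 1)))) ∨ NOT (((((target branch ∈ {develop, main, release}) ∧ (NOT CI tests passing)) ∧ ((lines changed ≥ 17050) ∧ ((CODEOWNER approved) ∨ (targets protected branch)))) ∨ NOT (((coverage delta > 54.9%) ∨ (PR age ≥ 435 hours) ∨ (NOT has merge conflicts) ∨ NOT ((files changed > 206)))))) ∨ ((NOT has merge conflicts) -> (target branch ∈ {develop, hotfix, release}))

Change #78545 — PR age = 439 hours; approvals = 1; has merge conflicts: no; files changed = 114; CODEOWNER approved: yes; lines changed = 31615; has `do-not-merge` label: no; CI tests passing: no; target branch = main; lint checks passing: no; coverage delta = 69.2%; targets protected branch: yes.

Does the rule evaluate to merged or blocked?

Atomic conditions:
  PR age ≤ 116 hours: 439 ≤ 116 is false
  files changed > 899: 114 > 899 is false
  PR age < 445 hours: 439 < 445 is true
  coverage delta > 34.5%: 69.2 > 34.5 is true
  lint checks passing: no → false
  has `do-not-merge` label: no → false
  has merge conflicts: no → false
  targets protected branch: yes → true
  approvals ≤ 1: 1 ≤ 1 is true
  target branch ∈ {develop, main, release}: main is in the set → true
  NOT CI tests passing: no → true
  lines changed ≥ 17050: 31615 ≥ 17050 is true
  CODEOWNER approved: yes → true
  coverage delta > 54.9%: 69.2 > 54.9 is true
  PR age ≥ 435 hours: 439 ≥ 435 is true
  NOT has merge conflicts: no → true
  files changed > 206: 114 > 206 is false
  target branch ∈ {develop, hotfix, release}: main is not in the set → false
Combine:
[1.1.1.2] false AND true = false
[1.1.1] false AND false = false
[1.1] NOT false = true
[1.2] true OR false OR false = true
[1.3.2] true AND true = true
[1.3] false OR true = true
[1] exactly-one(true, true, true) = false
[2.1.1.1] true AND true = true
[2.1.1.2.2] true OR true = true
[2.1.1.2] true AND true = true
[2.1.1] true AND true = true
[2.1.2.1.4] NOT false = true
[2.1.2.1] true OR true OR true OR true = true
[2.1.2] NOT true = false
[2.1] true OR false = true
[2] NOT true = false
[3] true → false = false
[root] false OR false OR false = false
Overall: false → blocked

Blocked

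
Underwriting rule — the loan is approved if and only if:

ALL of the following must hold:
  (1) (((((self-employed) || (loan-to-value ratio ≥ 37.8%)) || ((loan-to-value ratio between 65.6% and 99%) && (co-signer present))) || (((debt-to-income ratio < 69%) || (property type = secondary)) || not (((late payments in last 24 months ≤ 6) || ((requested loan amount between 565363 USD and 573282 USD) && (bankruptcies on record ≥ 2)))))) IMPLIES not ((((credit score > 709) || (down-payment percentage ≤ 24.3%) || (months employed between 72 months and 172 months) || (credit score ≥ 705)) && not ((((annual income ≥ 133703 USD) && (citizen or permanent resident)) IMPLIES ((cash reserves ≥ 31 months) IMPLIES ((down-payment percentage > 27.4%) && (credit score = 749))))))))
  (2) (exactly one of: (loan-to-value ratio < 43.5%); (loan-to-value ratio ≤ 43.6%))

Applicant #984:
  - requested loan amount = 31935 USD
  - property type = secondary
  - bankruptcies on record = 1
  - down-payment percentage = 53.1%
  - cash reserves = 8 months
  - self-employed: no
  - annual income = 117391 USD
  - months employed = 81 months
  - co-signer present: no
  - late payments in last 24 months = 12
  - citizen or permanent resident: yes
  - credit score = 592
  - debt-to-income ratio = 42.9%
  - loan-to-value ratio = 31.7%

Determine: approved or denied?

Atomic conditions:
  self-employed: no → false
  loan-to-value ratio ≥ 37.8%: 31.7 ≥ 37.8 is false
  loan-to-value ratio between 65.6% and 99%: 31.7 in [65.6, 99] is false
  co-signer present: no → false
  debt-to-income ratio < 69%: 42.9 < 69 is true
  property type = secondary: secondary == secondary is true
  late payments in last 24 months ≤ 6: 12 ≤ 6 is false
  requested loan amount between 565363 USD and 573282 USD: 31935 in [565363, 573282] is false
  bankruptcies on record ≥ 2: 1 ≥ 2 is false
  credit score > 709: 592 > 709 is false
  down-payment percentage ≤ 24.3%: 53.1 ≤ 24.3 is false
  months employed between 72 months and 172 months: 81 in [72, 172] is true
  credit score ≥ 705: 592 ≥ 705 is false
  annual income ≥ 133703 USD: 117391 ≥ 133703 is false
  citizen or permanent resident: yes → true
  cash reserves ≥ 31 months: 8 ≥ 31 is false
  down-payment percentage > 27.4%: 53.1 > 27.4 is true
  credit score = 749: 592 == 749 is false
  loan-to-value ratio < 43.5%: 31.7 < 43.5 is true
  loan-to-value ratio ≤ 43.6%: 31.7 ≤ 43.6 is true
Combine:
[1.1.1.1] false OR false = false
[1.1.1.2] false AND false = false
[1.1.1] false OR false = false
[1.1.2.1] true OR true = true
[1.1.2.2.1.2] false AND false = false
[1.1.2.2.1] false OR false = false
[1.1.2.2] NOT false = true
[1.1.2] true OR true = true
[1.1] false OR true = true
[1.2.1.1] false OR false OR true OR false = true
[1.2.1.2.1.1] false AND true = false
[1.2.1.2.1.2.2] true AND false = false
[1.2.1.2.1.2] false → false (antecedent false ⇒ implication holds) = true
[1.2.1.2.1] false → true (antecedent false ⇒ implication holds) = true
[1.2.1.2] NOT true = false
[1.2.1] true AND false = false
[1.2] NOT false = true
[1] true → true = true
[2] exactly-one(true, true) = false
[root] true AND false = false
Overall: false → denied

Denied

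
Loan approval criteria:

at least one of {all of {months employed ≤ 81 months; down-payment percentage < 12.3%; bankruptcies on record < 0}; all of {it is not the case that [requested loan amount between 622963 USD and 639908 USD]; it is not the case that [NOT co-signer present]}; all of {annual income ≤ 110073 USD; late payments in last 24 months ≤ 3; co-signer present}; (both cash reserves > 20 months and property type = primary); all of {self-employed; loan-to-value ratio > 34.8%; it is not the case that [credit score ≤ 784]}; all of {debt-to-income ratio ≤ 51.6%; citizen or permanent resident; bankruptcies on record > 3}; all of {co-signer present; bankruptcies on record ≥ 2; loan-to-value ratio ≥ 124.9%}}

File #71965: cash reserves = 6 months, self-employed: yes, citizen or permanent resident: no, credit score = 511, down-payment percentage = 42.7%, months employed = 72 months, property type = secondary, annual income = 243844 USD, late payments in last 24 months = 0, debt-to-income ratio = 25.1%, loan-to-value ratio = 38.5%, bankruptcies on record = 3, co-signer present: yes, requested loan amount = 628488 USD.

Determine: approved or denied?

Atomic conditions:
  months employed ≤ 81 months: 72 ≤ 81 is true
  down-payment percentage < 12.3%: 42.7 < 12.3 is false
  bankruptcies on record < 0: 3 < 0 is false
  requested loan amount between 622963 USD and 639908 USD: 628488 in [622963, 639908] is true
  NOT co-signer present: yes → false
  annual income ≤ 110073 USD: 243844 ≤ 110073 is false
  late payments in last 24 months ≤ 3: 0 ≤ 3 is true
  co-signer present: yes → true
  cash reserves > 20 months: 6 > 20 is false
  property type = primary: secondary == primary is false
  self-employed: yes → true
  loan-to-value ratio > 34.8%: 38.5 > 34.8 is true
  credit score ≤ 784: 511 ≤ 784 is true
  debt-to-income ratio ≤ 51.6%: 25.1 ≤ 51.6 is true
  citizen or permanent resident: no → false
  bankruptcies on record > 3: 3 > 3 is false
  bankruptcies on record ≥ 2: 3 ≥ 2 is true
  loan-to-value ratio ≥ 124.9%: 38.5 ≥ 124.9 is false
Combine:
[1] true AND false AND false = false
[2.1] NOT true = false
[2.2] NOT false = true
[2] false AND true = false
[3] false AND true AND true = false
[4] false AND false = false
[5.3] NOT true = false
[5] true AND true AND false = false
[6] true AND false AND false = false
[7] true AND true AND false = false
[root] false OR false OR false OR false OR false OR false OR false = false
Overall: false → denied

Denied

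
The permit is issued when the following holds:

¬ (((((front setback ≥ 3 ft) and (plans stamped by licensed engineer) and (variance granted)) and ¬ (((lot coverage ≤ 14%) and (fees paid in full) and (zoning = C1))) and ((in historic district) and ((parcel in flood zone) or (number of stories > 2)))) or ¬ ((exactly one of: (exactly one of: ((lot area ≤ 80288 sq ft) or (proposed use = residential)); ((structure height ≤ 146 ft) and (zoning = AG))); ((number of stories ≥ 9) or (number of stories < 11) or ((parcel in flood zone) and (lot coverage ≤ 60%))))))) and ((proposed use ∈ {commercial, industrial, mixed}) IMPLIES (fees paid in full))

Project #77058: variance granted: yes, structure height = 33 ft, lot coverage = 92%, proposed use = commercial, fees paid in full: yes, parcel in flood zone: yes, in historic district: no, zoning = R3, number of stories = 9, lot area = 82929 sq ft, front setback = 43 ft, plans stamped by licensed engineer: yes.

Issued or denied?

Issued

Atomic conditions:
  front setback ≥ 3 ft: 43 ≥ 3 is true
  plans stamped by licensed engineer: yes → true
  variance granted: yes → true
  lot coverage ≤ 14%: 92 ≤ 14 is false
  fees paid in full: yes → true
  zoning = C1: R3 == C1 is false
  in historic district: no → false
  parcel in flood zone: yes → true
  number of stories > 2: 9 > 2 is true
  lot area ≤ 80288 sq ft: 82929 ≤ 80288 is false
  proposed use = residential: commercial == residential is false
  structure height ≤ 146 ft: 33 ≤ 146 is true
  zoning = AG: R3 == AG is false
  number of stories ≥ 9: 9 ≥ 9 is true
  number of stories < 11: 9 < 11 is true
  lot coverage ≤ 60%: 92 ≤ 60 is false
  proposed use ∈ {commercial, industrial, mixed}: commercial is in the set → true
Combine:
[1.1.1.1] true AND true AND true = true
[1.1.1.2.1] false AND true AND false = false
[1.1.1.2] NOT false = true
[1.1.1.3.2] true OR true = true
[1.1.1.3] false AND true = false
[1.1.1] true AND true AND false = false
[1.1.2.1.1.1] false OR false = false
[1.1.2.1.1.2] true AND false = false
[1.1.2.1.1] exactly-one(false, false) = false
[1.1.2.1.2.3] true AND false = false
[1.1.2.1.2] true OR true OR false = true
[1.1.2.1] exactly-one(false, true) = true
[1.1.2] NOT true = false
[1.1] false OR false = false
[1] NOT false = true
[2] true → true = true
[root] true AND true = true
Overall: true → issued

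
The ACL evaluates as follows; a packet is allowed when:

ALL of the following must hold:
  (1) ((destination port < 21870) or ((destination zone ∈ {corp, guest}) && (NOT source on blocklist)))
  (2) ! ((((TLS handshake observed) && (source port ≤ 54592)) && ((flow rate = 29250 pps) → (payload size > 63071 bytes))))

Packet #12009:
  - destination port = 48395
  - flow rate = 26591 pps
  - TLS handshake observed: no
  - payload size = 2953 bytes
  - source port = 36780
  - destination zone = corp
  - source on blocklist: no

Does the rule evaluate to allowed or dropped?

Allowed

Atomic conditions:
  destination port < 21870: 48395 < 21870 is false
  destination zone ∈ {corp, guest}: corp is in the set → true
  NOT source on blocklist: no → true
  TLS handshake observed: no → false
  source port ≤ 54592: 36780 ≤ 54592 is true
  flow rate = 29250 pps: 26591 == 29250 is false
  payload size > 63071 bytes: 2953 > 63071 is false
Combine:
[1.2] true AND true = true
[1] false OR true = true
[2.1.1] false AND true = false
[2.1.2] false → false (antecedent false ⇒ implication holds) = true
[2.1] false AND true = false
[2] NOT false = true
[root] true AND true = true
Overall: true → allowed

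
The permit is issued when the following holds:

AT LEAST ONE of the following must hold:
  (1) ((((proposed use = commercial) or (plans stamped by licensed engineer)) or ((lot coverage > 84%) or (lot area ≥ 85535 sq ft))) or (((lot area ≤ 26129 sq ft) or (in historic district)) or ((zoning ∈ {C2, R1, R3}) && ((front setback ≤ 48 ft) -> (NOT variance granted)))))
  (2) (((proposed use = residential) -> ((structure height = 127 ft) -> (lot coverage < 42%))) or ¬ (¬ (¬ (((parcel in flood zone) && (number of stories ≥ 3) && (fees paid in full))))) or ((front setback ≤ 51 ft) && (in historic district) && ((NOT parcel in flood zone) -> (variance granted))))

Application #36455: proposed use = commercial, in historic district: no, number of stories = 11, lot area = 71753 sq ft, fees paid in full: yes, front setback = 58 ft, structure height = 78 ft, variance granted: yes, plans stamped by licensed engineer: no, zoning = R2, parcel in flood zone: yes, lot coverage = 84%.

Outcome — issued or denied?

Atomic conditions:
  proposed use = commercial: commercial == commercial is true
  plans stamped by licensed engineer: no → false
  lot coverage > 84%: 84 > 84 is false
  lot area ≥ 85535 sq ft: 71753 ≥ 85535 is false
  lot area ≤ 26129 sq ft: 71753 ≤ 26129 is false
  in historic district: no → false
  zoning ∈ {C2, R1, R3}: R2 is not in the set → false
  front setback ≤ 48 ft: 58 ≤ 48 is false
  NOT variance granted: yes → false
  proposed use = residential: commercial == residential is false
  structure height = 127 ft: 78 == 127 is false
  lot coverage < 42%: 84 < 42 is false
  parcel in flood zone: yes → true
  number of stories ≥ 3: 11 ≥ 3 is true
  fees paid in full: yes → true
  front setback ≤ 51 ft: 58 ≤ 51 is false
  NOT parcel in flood zone: yes → false
  variance granted: yes → true
Combine:
[1.1.1] true OR false = true
[1.1.2] false OR false = false
[1.1] true OR false = true
[1.2.1] false OR false = false
[1.2.2.2] false → false (antecedent false ⇒ implication holds) = true
[1.2.2] false AND true = false
[1.2] false OR false = false
[1] true OR false = true
[2.1.2] false → false (antecedent false ⇒ implication holds) = true
[2.1] false → true (antecedent false ⇒ implication holds) = true
[2.2.1.1.1] true AND true AND true = true
[2.2.1.1] NOT true = false
[2.2.1] NOT false = true
[2.2] NOT true = false
[2.3.3] false → true (antecedent false ⇒ implication holds) = true
[2.3] false AND false AND true = false
[2] true OR false OR false = true
[root] true OR true = true
Overall: true → issued

Issued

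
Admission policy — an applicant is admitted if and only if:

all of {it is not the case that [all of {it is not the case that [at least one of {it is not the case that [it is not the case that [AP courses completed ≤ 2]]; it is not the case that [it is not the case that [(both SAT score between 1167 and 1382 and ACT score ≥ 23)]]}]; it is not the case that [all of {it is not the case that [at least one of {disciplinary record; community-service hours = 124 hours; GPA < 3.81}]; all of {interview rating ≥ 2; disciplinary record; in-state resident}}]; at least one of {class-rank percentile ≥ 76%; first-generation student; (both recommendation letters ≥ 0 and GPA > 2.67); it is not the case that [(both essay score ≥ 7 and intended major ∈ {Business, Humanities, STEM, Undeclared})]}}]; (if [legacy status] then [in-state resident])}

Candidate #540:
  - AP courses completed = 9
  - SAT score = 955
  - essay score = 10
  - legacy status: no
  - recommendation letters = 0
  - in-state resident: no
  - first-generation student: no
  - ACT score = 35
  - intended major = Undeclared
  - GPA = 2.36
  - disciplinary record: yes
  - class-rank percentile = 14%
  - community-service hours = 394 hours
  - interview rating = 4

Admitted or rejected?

Admitted

Atomic conditions:
  AP courses completed ≤ 2: 9 ≤ 2 is false
  SAT score between 1167 and 1382: 955 in [1167, 1382] is false
  ACT score ≥ 23: 35 ≥ 23 is true
  disciplinary record: yes → true
  community-service hours = 124 hours: 394 == 124 is false
  GPA < 3.81: 2.36 < 3.81 is true
  interview rating ≥ 2: 4 ≥ 2 is true
  in-state resident: no → false
  class-rank percentile ≥ 76%: 14 ≥ 76 is false
  first-generation student: no → false
  recommendation letters ≥ 0: 0 ≥ 0 is true
  GPA > 2.67: 2.36 > 2.67 is false
  essay score ≥ 7: 10 ≥ 7 is true
  intended major ∈ {Business, Humanities, STEM, Undeclared}: Undeclared is in the set → true
  legacy status: no → false
Combine:
[1.1.1.1.1.1] NOT false = true
[1.1.1.1.1] NOT true = false
[1.1.1.1.2.1.1] false AND true = false
[1.1.1.1.2.1] NOT false = true
[1.1.1.1.2] NOT true = false
[1.1.1.1] false OR false = false
[1.1.1] NOT false = true
[1.1.2.1.1.1] true OR false OR true = true
[1.1.2.1.1] NOT true = false
[1.1.2.1.2] true AND true AND false = false
[1.1.2.1] false AND false = false
[1.1.2] NOT false = true
[1.1.3.3] true AND false = false
[1.1.3.4.1] true AND true = true
[1.1.3.4] NOT true = false
[1.1.3] false OR false OR false OR false = false
[1.1] true AND true AND false = false
[1] NOT false = true
[2] false → false (antecedent false ⇒ implication holds) = true
[root] true AND true = true
Overall: true → admitted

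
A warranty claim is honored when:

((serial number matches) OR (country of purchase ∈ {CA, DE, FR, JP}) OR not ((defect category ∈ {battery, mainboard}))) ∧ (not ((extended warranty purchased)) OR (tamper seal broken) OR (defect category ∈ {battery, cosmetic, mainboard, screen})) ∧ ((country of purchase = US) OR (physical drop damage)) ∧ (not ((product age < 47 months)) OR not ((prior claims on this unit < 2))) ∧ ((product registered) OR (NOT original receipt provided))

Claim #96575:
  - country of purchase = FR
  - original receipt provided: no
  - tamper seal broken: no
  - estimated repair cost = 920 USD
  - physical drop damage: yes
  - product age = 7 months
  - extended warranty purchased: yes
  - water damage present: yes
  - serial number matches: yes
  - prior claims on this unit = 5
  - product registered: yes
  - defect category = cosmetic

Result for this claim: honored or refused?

Atomic conditions:
  serial number matches: yes → true
  country of purchase ∈ {CA, DE, FR, JP}: FR is in the set → true
  defect category ∈ {battery, mainboard}: cosmetic is not in the set → false
  extended warranty purchased: yes → true
  tamper seal broken: no → false
  defect category ∈ {battery, cosmetic, mainboard, screen}: cosmetic is in the set → true
  country of purchase = US: FR == US is false
  physical drop damage: yes → true
  product age < 47 months: 7 < 47 is true
  prior claims on this unit < 2: 5 < 2 is false
  product registered: yes → true
  NOT original receipt provided: no → true
Combine:
[1.3] NOT false = true
[1] true OR true OR true = true
[2.1] NOT true = false
[2] false OR false OR true = true
[3] false OR true = true
[4.1] NOT true = false
[4.2] NOT false = true
[4] false OR true = true
[5] true OR true = true
[root] true AND true AND true AND true AND true = true
Overall: true → honored

Honored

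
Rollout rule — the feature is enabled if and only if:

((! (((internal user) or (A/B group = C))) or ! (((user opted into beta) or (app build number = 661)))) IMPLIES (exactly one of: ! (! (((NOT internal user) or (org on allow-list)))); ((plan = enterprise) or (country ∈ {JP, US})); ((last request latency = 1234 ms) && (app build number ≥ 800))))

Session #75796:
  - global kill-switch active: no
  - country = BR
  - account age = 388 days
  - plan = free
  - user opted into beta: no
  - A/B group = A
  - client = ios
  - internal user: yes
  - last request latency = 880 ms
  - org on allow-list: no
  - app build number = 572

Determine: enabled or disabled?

Disabled

Atomic conditions:
  internal user: yes → true
  A/B group = C: A == C is false
  user opted into beta: no → false
  app build number = 661: 572 == 661 is false
  NOT internal user: yes → false
  org on allow-list: no → false
  plan = enterprise: free == enterprise is false
  country ∈ {JP, US}: BR is not in the set → false
  last request latency = 1234 ms: 880 == 1234 is false
  app build number ≥ 800: 572 ≥ 800 is false
Combine:
[1.1.1] true OR false = true
[1.1] NOT true = false
[1.2.1] false OR false = false
[1.2] NOT false = true
[1] false OR true = true
[2.1.1.1] false OR false = false
[2.1.1] NOT false = true
[2.1] NOT true = false
[2.2] false OR false = false
[2.3] false AND false = false
[2] exactly-one(false, false, false) = false
[root] true → false = false
Overall: false → disabled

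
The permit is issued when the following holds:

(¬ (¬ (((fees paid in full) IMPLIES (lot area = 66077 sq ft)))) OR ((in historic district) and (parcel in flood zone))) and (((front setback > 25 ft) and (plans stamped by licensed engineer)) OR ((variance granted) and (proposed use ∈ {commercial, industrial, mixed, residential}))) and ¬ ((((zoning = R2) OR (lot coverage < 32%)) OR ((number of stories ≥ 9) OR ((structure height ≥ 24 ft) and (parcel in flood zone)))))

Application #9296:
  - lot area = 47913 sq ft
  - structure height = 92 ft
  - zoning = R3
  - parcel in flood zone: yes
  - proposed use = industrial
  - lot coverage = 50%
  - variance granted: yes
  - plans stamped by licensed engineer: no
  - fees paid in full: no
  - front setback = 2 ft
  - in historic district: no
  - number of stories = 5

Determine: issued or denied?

Atomic conditions:
  fees paid in full: no → false
  lot area = 66077 sq ft: 47913 == 66077 is false
  in historic district: no → false
  parcel in flood zone: yes → true
  front setback > 25 ft: 2 > 25 is false
  plans stamped by licensed engineer: no → false
  variance granted: yes → true
  proposed use ∈ {commercial, industrial, mixed, residential}: industrial is in the set → true
  zoning = R2: R3 == R2 is false
  lot coverage < 32%: 50 < 32 is false
  number of stories ≥ 9: 5 ≥ 9 is false
  structure height ≥ 24 ft: 92 ≥ 24 is true
Combine:
[1.1.1.1] false → false (antecedent false ⇒ implication holds) = true
[1.1.1] NOT true = false
[1.1] NOT false = true
[1.2] false AND true = false
[1] true OR false = true
[2.1] false AND false = false
[2.2] true AND true = true
[2] false OR true = true
[3.1.1] false OR false = false
[3.1.2.2] true AND true = true
[3.1.2] false OR true = true
[3.1] false OR true = true
[3] NOT true = false
[root] true AND true AND false = false
Overall: false → denied

Denied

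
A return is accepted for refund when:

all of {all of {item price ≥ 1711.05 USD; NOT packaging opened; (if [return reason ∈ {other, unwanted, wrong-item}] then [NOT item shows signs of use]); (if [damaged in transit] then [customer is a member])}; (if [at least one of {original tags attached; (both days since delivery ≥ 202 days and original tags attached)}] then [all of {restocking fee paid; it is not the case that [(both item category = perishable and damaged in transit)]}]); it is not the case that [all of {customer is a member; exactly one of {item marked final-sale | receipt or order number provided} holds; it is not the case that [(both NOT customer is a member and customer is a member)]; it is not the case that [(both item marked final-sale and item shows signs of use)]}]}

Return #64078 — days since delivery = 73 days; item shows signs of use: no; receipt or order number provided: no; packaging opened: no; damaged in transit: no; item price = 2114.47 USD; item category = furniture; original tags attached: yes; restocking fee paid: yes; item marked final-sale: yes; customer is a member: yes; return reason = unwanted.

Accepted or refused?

Refused

Atomic conditions:
  item price ≥ 1711.05 USD: 2114.47 ≥ 1711.05 is true
  NOT packaging opened: no → true
  return reason ∈ {other, unwanted, wrong-item}: unwanted is in the set → true
  NOT item shows signs of use: no → true
  damaged in transit: no → false
  customer is a member: yes → true
  original tags attached: yes → true
  days since delivery ≥ 202 days: 73 ≥ 202 is false
  restocking fee paid: yes → true
  item category = perishable: furniture == perishable is false
  item marked final-sale: yes → true
  receipt or order number provided: no → false
  NOT customer is a member: yes → false
  item shows signs of use: no → false
Combine:
[1.3] true → true = true
[1.4] false → true (antecedent false ⇒ implication holds) = true
[1] true AND true AND true AND true = true
[2.1.2] false AND true = false
[2.1] true OR false = true
[2.2.2.1] false AND false = false
[2.2.2] NOT false = true
[2.2] true AND true = true
[2] true → true = true
[3.1.2] exactly-one(true, false) = true
[3.1.3.1] false AND true = false
[3.1.3] NOT false = true
[3.1.4.1] true AND false = false
[3.1.4] NOT false = true
[3.1] true AND true AND true AND true = true
[3] NOT true = false
[root] true AND true AND false = false
Overall: false → refused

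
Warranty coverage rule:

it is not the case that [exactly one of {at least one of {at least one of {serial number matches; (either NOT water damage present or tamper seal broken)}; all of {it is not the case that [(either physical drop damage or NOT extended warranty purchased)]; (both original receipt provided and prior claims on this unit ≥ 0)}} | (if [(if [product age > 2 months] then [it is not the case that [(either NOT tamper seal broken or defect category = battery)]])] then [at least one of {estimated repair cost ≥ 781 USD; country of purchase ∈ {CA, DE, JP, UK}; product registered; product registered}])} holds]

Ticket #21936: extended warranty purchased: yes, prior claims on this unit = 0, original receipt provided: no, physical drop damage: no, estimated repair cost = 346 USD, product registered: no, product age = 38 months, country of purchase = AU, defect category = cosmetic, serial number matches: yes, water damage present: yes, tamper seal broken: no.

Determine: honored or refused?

Atomic conditions:
  serial number matches: yes → true
  NOT water damage present: yes → false
  tamper seal broken: no → false
  physical drop damage: no → false
  NOT extended warranty purchased: yes → false
  original receipt provided: no → false
  prior claims on this unit ≥ 0: 0 ≥ 0 is true
  product age > 2 months: 38 > 2 is true
  NOT tamper seal broken: no → true
  defect category = battery: cosmetic == battery is false
  estimated repair cost ≥ 781 USD: 346 ≥ 781 is false
  country of purchase ∈ {CA, DE, JP, UK}: AU is not in the set → false
  product registered: no → false
Combine:
[1.1.1.2] false OR false = false
[1.1.1] true OR false = true
[1.1.2.1.1] false OR false = false
[1.1.2.1] NOT false = true
[1.1.2.2] false AND true = false
[1.1.2] true AND false = false
[1.1] true OR false = true
[1.2.1.2.1] true OR false = true
[1.2.1.2] NOT true = false
[1.2.1] true → false = false
[1.2.2] false OR false OR false OR false = false
[1.2] false → false (antecedent false ⇒ implication holds) = true
[1] exactly-one(true, true) = false
[root] NOT false = true
Overall: true → honored

Honored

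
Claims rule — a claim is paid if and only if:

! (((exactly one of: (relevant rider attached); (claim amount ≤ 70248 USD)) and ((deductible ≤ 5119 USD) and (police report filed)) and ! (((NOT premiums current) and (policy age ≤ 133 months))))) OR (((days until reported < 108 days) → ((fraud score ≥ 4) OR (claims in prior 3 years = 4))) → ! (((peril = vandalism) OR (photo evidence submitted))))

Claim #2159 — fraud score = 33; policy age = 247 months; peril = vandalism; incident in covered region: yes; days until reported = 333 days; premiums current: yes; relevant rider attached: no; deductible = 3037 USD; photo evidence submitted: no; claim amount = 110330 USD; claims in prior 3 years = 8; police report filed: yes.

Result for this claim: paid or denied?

Paid

Atomic conditions:
  relevant rider attached: no → false
  claim amount ≤ 70248 USD: 110330 ≤ 70248 is false
  deductible ≤ 5119 USD: 3037 ≤ 5119 is true
  police report filed: yes → true
  NOT premiums current: yes → false
  policy age ≤ 133 months: 247 ≤ 133 is false
  days until reported < 108 days: 333 < 108 is false
  fraud score ≥ 4: 33 ≥ 4 is true
  claims in prior 3 years = 4: 8 == 4 is false
  peril = vandalism: vandalism == vandalism is true
  photo evidence submitted: no → false
Combine:
[1.1.1] exactly-one(false, false) = false
[1.1.2] true AND true = true
[1.1.3.1] false AND false = false
[1.1.3] NOT false = true
[1.1] false AND true AND true = false
[1] NOT false = true
[2.1.2] true OR false = true
[2.1] false → true (antecedent false ⇒ implication holds) = true
[2.2.1] true OR false = true
[2.2] NOT true = false
[2] true → false = false
[root] true OR false = true
Overall: true → paid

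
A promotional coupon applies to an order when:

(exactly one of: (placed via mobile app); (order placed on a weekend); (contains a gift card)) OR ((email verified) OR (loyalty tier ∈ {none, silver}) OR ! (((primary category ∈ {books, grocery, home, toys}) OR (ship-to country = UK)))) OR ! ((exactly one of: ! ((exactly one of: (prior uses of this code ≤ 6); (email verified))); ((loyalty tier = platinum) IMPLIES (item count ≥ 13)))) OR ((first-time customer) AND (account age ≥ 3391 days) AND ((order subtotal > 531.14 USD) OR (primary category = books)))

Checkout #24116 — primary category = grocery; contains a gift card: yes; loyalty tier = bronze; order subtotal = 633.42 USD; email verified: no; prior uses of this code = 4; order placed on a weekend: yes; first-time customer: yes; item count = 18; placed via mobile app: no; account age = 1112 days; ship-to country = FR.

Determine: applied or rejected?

Rejected

Atomic conditions:
  placed via mobile app: no → false
  order placed on a weekend: yes → true
  contains a gift card: yes → true
  email verified: no → false
  loyalty tier ∈ {none, silver}: bronze is not in the set → false
  primary category ∈ {books, grocery, home, toys}: grocery is in the set → true
  ship-to country = UK: FR == UK is false
  prior uses of this code ≤ 6: 4 ≤ 6 is true
  loyalty tier = platinum: bronze == platinum is false
  item count ≥ 13: 18 ≥ 13 is true
  first-time customer: yes → true
  account age ≥ 3391 days: 1112 ≥ 3391 is false
  order subtotal > 531.14 USD: 633.42 > 531.14 is true
  primary category = books: grocery == books is false
Combine:
[1] exactly-one(false, true, true) = false
[2.3.1] true OR false = true
[2.3] NOT true = false
[2] false OR false OR false = false
[3.1.1.1] exactly-one(true, false) = true
[3.1.1] NOT true = false
[3.1.2] false → true (antecedent false ⇒ implication holds) = true
[3.1] exactly-one(false, true) = true
[3] NOT true = false
[4.3] true OR false = true
[4] true AND false AND true = false
[root] false OR false OR false OR false = false
Overall: false → rejected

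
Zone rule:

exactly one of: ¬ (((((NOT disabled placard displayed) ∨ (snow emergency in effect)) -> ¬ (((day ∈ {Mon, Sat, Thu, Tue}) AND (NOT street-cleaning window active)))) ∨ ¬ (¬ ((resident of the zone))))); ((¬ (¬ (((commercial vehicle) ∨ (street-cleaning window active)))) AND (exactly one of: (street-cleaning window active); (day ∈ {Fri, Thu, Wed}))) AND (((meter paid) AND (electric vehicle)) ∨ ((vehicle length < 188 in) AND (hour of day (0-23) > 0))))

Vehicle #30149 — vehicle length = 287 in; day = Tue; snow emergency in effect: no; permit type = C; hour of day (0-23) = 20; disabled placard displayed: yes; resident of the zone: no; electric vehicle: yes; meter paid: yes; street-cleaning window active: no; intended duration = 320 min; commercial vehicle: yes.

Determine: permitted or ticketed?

Atomic conditions:
  NOT disabled placard displayed: yes → false
  snow emergency in effect: no → false
  day ∈ {Mon, Sat, Thu, Tue}: Tue is in the set → true
  NOT street-cleaning window active: no → true
  resident of the zone: no → false
  commercial vehicle: yes → true
  street-cleaning window active: no → false
  day ∈ {Fri, Thu, Wed}: Tue is not in the set → false
  meter paid: yes → true
  electric vehicle: yes → true
  vehicle length < 188 in: 287 < 188 is false
  hour of day (0-23) > 0: 20 > 0 is true
Combine:
[1.1.1.1] false OR false = false
[1.1.1.2.1] true AND true = true
[1.1.1.2] NOT true = false
[1.1.1] false → false (antecedent false ⇒ implication holds) = true
[1.1.2.1] NOT false = true
[1.1.2] NOT true = false
[1.1] true OR false = true
[1] NOT true = false
[2.1.1.1.1] true OR false = true
[2.1.1.1] NOT true = false
[2.1.1] NOT false = true
[2.1.2] exactly-one(false, false) = false
[2.1] true AND false = false
[2.2.1] true AND true = true
[2.2.2] false AND true = false
[2.2] true OR false = true
[2] false AND true = false
[root] exactly-one(false, false) = false
Overall: false → ticketed

Ticketed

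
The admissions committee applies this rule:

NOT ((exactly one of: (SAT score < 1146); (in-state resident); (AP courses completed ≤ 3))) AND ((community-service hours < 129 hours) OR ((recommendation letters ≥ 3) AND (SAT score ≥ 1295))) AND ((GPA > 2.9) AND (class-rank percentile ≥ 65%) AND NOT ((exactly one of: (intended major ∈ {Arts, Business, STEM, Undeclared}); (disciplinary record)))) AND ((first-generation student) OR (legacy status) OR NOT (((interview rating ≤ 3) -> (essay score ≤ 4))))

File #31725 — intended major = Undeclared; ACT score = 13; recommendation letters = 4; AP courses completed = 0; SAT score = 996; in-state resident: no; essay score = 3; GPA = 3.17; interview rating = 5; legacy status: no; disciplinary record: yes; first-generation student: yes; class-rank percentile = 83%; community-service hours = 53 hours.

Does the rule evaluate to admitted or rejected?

Admitted

Atomic conditions:
  SAT score < 1146: 996 < 1146 is true
  in-state resident: no → false
  AP courses completed ≤ 3: 0 ≤ 3 is true
  community-service hours < 129 hours: 53 < 129 is true
  recommendation letters ≥ 3: 4 ≥ 3 is true
  SAT score ≥ 1295: 996 ≥ 1295 is false
  GPA > 2.9: 3.17 > 2.9 is true
  class-rank percentile ≥ 65%: 83 ≥ 65 is true
  intended major ∈ {Arts, Business, STEM, Undeclared}: Undeclared is in the set → true
  disciplinary record: yes → true
  first-generation student: yes → true
  legacy status: no → false
  interview rating ≤ 3: 5 ≤ 3 is false
  essay score ≤ 4: 3 ≤ 4 is true
Combine:
[1.1] exactly-one(true, false, true) = false
[1] NOT false = true
[2.2] true AND false = false
[2] true OR false = true
[3.3.1] exactly-one(true, true) = false
[3.3] NOT false = true
[3] true AND true AND true = true
[4.3.1] false → true (antecedent false ⇒ implication holds) = true
[4.3] NOT true = false
[4] true OR false OR false = true
[root] true AND true AND true AND true = true
Overall: true → admitted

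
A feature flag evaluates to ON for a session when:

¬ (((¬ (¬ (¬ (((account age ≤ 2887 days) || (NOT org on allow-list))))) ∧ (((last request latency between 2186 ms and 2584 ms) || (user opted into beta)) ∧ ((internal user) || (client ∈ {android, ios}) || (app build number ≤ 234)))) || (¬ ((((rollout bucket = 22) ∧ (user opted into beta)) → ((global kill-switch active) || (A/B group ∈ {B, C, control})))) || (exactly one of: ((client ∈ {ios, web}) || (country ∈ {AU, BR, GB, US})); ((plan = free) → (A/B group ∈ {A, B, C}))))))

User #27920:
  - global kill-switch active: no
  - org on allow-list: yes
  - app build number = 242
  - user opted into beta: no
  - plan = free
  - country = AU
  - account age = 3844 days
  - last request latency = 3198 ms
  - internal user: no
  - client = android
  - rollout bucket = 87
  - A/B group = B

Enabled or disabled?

Enabled

Atomic conditions:
  account age ≤ 2887 days: 3844 ≤ 2887 is false
  NOT org on allow-list: yes → false
  last request latency between 2186 ms and 2584 ms: 3198 in [2186, 2584] is false
  user opted into beta: no → false
  internal user: no → false
  client ∈ {android, ios}: android is in the set → true
  app build number ≤ 234: 242 ≤ 234 is false
  rollout bucket = 22: 87 == 22 is false
  global kill-switch active: no → false
  A/B group ∈ {B, C, control}: B is in the set → true
  client ∈ {ios, web}: android is not in the set → false
  country ∈ {AU, BR, GB, US}: AU is in the set → true
  plan = free: free == free is true
  A/B group ∈ {A, B, C}: B is in the set → true
Combine:
[1.1.1.1.1.1] false OR false = false
[1.1.1.1.1] NOT false = true
[1.1.1.1] NOT true = false
[1.1.1] NOT false = true
[1.1.2.1] false OR false = false
[1.1.2.2] false OR true OR false = true
[1.1.2] false AND true = false
[1.1] true AND false = false
[1.2.1.1.1] false AND false = false
[1.2.1.1.2] false OR true = true
[1.2.1.1] false → true (antecedent false ⇒ implication holds) = true
[1.2.1] NOT true = false
[1.2.2.1] false OR true = true
[1.2.2.2] true → true = true
[1.2.2] exactly-one(true, true) = false
[1.2] false OR false = false
[1] false OR false = false
[root] NOT false = true
Overall: true → enabled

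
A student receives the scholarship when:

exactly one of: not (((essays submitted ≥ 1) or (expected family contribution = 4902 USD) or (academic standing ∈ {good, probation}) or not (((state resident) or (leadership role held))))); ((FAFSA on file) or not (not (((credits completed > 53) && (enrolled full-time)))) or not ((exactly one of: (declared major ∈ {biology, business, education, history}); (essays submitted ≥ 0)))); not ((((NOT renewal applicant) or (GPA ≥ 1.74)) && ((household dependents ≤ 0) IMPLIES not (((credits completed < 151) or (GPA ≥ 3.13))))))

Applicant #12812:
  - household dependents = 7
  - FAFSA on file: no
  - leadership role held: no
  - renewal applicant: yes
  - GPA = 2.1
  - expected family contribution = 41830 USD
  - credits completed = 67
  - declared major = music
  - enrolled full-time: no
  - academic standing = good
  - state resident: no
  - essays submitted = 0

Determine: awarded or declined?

Declined

Atomic conditions:
  essays submitted ≥ 1: 0 ≥ 1 is false
  expected family contribution = 4902 USD: 41830 == 4902 is false
  academic standing ∈ {good, probation}: good is in the set → true
  state resident: no → false
  leadership role held: no → false
  FAFSA on file: no → false
  credits completed > 53: 67 > 53 is true
  enrolled full-time: no → false
  declared major ∈ {biology, business, education, history}: music is not in the set → false
  essays submitted ≥ 0: 0 ≥ 0 is true
  NOT renewal applicant: yes → false
  GPA ≥ 1.74: 2.1 ≥ 1.74 is true
  household dependents ≤ 0: 7 ≤ 0 is false
  credits completed < 151: 67 < 151 is true
  GPA ≥ 3.13: 2.1 ≥ 3.13 is false
Combine:
[1.1.4.1] false OR false = false
[1.1.4] NOT false = true
[1.1] false OR false OR true OR true = true
[1] NOT true = false
[2.2.1.1] true AND false = false
[2.2.1] NOT false = true
[2.2] NOT true = false
[2.3.1] exactly-one(false, true) = true
[2.3] NOT true = false
[2] false OR false OR false = false
[3.1.1] false OR true = true
[3.1.2.2.1] true OR false = true
[3.1.2.2] NOT true = false
[3.1.2] false → false (antecedent false ⇒ implication holds) = true
[3.1] true AND true = true
[3] NOT true = false
[root] exactly-one(false, false, false) = false
Overall: false → declined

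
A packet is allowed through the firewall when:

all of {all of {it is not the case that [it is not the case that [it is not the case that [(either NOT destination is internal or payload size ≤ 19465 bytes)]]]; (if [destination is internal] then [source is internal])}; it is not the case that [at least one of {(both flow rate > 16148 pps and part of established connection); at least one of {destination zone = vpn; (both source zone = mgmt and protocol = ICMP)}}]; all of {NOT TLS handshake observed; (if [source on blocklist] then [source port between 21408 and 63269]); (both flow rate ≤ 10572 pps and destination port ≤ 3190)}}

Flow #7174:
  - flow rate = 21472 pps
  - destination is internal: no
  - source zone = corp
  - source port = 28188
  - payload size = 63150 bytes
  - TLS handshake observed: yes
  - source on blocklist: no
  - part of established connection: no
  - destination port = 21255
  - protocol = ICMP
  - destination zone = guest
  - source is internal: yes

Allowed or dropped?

Atomic conditions:
  NOT destination is internal: no → true
  payload size ≤ 19465 bytes: 63150 ≤ 19465 is false
  destination is internal: no → false
  source is internal: yes → true
  flow rate > 16148 pps: 21472 > 16148 is true
  part of established connection: no → false
  destination zone = vpn: guest == vpn is false
  source zone = mgmt: corp == mgmt is false
  protocol = ICMP: ICMP == ICMP is true
  NOT TLS handshake observed: yes → false
  source on blocklist: no → false
  source port between 21408 and 63269: 28188 in [21408, 63269] is true
  flow rate ≤ 10572 pps: 21472 ≤ 10572 is false
  destination port ≤ 3190: 21255 ≤ 3190 is false
Combine:
[1.1.1.1.1] true OR false = true
[1.1.1.1] NOT true = false
[1.1.1] NOT false = true
[1.1] NOT true = false
[1.2] false → true (antecedent false ⇒ implication holds) = true
[1] false AND true = false
[2.1.1] true AND false = false
[2.1.2.2] false AND true = false
[2.1.2] false OR false = false
[2.1] false OR false = false
[2] NOT false = true
[3.2] false → true (antecedent false ⇒ implication holds) = true
[3.3] false AND false = false
[3] false AND true AND false = false
[root] false AND true AND false = false
Overall: false → dropped

Dropped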